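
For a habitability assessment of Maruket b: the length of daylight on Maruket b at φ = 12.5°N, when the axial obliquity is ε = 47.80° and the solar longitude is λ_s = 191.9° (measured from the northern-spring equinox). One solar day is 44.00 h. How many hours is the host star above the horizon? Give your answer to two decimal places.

Solar declination: sin δ = sin ε · sin λ_s = sin 47.80° × sin 191.9° = -0.15276, so δ = -8.787°.
cos H₀ = −tan φ · tan δ = −tan(+12.5°) × tan(-8.787°) = 0.0343, so H₀ = 1.5365 rad = 88.04°.
Daylight = 2H₀/(2π) × 44.00 h = (1.5365/π) × 44.00 = 21.52 h.

21.52 h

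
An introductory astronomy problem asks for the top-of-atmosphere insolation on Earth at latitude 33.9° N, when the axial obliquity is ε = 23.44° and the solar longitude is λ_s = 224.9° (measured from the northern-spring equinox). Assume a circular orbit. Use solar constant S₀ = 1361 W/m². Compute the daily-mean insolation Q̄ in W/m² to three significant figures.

Q̄ ≈ 245 W/m²

Solar declination: sin δ = sin ε · sin λ_s = sin 23.44° × sin 224.9° = -0.28079, so δ = -16.307°.
cos H₀ = −tan(+33.9°) tan(-16.307°) = 0.1966, H₀ = 1.3729 rad.
Bracket: H₀ sin φ sin δ + cos φ cos δ sin H₀ = 1.3729×0.55775×-0.28079 + 0.83001×0.95977×0.98049 = -0.215011 + 0.781077 = 0.566066.
Q̄ = (S₀/π) × [bracket] = (1361/π) × 0.566066 = 245.2 W/m².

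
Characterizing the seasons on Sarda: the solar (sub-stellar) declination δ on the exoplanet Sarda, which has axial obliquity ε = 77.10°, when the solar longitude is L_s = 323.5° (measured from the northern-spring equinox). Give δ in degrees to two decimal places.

δ = -35.44°

sin δ = sin ε · sin L_s = sin 77.10° × sin 323.5° = -0.579810.
δ = arcsin(-0.579810) = -35.44°.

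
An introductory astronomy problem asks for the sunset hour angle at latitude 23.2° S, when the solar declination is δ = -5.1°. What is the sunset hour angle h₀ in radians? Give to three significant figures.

cos h₀ = −tan ϕ · tan δ = −tan(-23.2°) × tan(-5.100°) = -0.0383, so h₀ = 1.6091 rad = 92.19°.

h₀ = 1.61 rad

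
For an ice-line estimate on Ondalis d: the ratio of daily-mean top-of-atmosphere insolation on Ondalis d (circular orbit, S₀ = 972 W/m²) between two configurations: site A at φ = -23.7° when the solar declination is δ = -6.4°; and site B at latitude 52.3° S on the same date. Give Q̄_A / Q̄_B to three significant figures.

Q̄_A / Q̄_B ≈ 1.30

— Configuration A (φ=-23.7°):
cos H₀ = −tan(-23.7°) tan(-6.400°) = -0.0492, H₀ = 1.6201 rad.
Bracket: H₀ sin φ sin δ + cos φ cos δ sin H₀ = 1.6201×-0.40195×-0.11147 + 0.91566×0.99377×0.99879 = 0.072589 + 0.908854 = 0.981443.
Q̄ = (S₀/π) × [bracket] = (972/π) × 0.981443 = 303.66 W/m².
— Configuration B (φ=-52.3°):
cos H₀ = −tan(-52.3°) tan(-6.400°) = -0.1451, H₀ = 1.7164 rad.
Bracket: H₀ sin φ sin δ + cos φ cos δ sin H₀ = 1.7164×-0.79122×-0.11147 + 0.61153×0.99377×0.98941 = 0.151382 + 0.601284 = 0.752666.
Q̄ = (S₀/π) × [bracket] = (972/π) × 0.752666 = 232.87 W/m².
Ratio Q̄_A / Q̄_B = 303.66 / 232.87 = 1.304.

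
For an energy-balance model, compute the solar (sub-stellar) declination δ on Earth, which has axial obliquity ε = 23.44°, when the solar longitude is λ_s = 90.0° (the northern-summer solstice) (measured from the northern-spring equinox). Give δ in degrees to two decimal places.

δ = +23.44°

sin δ = sin ε · sin λ_s = sin 23.44° × sin 90.0° = 0.397789.
δ = arcsin(0.397789) = +23.44°.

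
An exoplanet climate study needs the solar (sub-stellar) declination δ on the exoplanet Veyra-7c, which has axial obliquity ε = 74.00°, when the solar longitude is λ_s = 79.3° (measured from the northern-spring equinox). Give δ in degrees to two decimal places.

δ = +70.83°

sin δ = sin ε · sin λ_s = sin 74.00° × sin 79.3° = 0.944548.
δ = arcsin(0.944548) = +70.83°.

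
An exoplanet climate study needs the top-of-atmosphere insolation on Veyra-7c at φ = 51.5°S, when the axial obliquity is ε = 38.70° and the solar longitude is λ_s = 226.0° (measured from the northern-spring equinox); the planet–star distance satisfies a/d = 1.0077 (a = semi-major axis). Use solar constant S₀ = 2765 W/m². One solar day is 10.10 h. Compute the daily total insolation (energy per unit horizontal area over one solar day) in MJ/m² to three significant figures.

Solar declination: sin δ = sin ε · sin λ_s = sin 38.70° × sin 226.0° = -0.44976, so δ = -26.728°.
cos H₀ = −tan(-51.5°) tan(-26.728°) = -0.6331, H₀ = 2.2563 rad.
Bracket: H₀ sin φ sin δ + cos φ cos δ sin H₀ = 2.2563×-0.78261×-0.44976 + 0.62251×0.89315×0.77409 = 0.794188 + 0.430390 = 1.224578.
Inverse-square distance factor (a/d)² = 1.0077² = 1.015459.
Q̄ = (S₀/π) × 1.015459 × [bracket] = (2765/π) × 1.015459 × 1.224578 = 1094.4 W/m².
Daily total = Q̄ × 10.10 h × 3600 s/h = 1094.4 × 10.10 × 3600 / 10⁶ = 39.79 MJ/m².

39.8 MJ/m²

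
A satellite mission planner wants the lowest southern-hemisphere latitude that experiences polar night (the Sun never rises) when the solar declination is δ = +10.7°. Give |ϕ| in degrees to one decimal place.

|ϕ| = 79.3°

Polar night requires cos h₀ = −tan ϕ tan δ ≥ 1, i.e. tan ϕ tan δ ≤ −1.
The boundary is |tan ϕ| · |tan δ| = 1, so |ϕ| = 90° − |δ| = 90° − 10.7° = 79.3° in the southern hemisphere.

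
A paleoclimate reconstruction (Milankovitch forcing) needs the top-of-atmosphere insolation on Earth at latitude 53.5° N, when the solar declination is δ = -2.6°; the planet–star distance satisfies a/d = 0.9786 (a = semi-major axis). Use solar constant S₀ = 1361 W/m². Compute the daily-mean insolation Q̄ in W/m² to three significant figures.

Q̄ ≈ 223 W/m²

cos H₀ = −tan(+53.5°) tan(-2.600°) = 0.0614, H₀ = 1.5094 rad.
Bracket: H₀ sin φ sin δ + cos φ cos δ sin H₀ = 1.5094×0.80386×-0.04536 + 0.59482×0.99897×0.99812 = -0.055037 + 0.593090 = 0.538053.
Inverse-square distance factor (a/d)² = 0.9786² = 0.957658.
Q̄ = (S₀/π) × 0.957658 × [bracket] = (1361/π) × 0.957658 × 0.538053 = 223.2 W/m².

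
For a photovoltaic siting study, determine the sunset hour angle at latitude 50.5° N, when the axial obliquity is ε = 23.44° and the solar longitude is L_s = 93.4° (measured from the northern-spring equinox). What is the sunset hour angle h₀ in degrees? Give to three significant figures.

Solar declination: sin δ = sin ε · sin L_s = sin 23.44° × sin 93.4° = 0.39709, so δ = +23.396°.
cos h₀ = −tan ϕ · tan δ = −tan(+50.5°) × tan(+23.396°) = -0.5249, so h₀ = 2.1233 rad = 121.66°.

h₀ = 122°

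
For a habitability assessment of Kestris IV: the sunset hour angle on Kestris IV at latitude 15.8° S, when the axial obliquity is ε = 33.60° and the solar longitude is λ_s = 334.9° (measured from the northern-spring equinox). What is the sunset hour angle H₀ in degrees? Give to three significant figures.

Solar declination: sin δ = sin ε · sin λ_s = sin 33.60° × sin 334.9° = -0.23475, so δ = -13.577°.
cos H₀ = −tan φ · tan δ = −tan(-15.8°) × tan(-13.577°) = -0.0683, so H₀ = 1.6392 rad = 93.92°.

H₀ = 93.9°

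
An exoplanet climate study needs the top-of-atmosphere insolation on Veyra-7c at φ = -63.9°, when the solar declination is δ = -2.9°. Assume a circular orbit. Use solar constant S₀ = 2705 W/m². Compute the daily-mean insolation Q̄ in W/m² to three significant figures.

Q̄ ≈ 442 W/m²

cos H₀ = −tan(-63.9°) tan(-2.900°) = -0.1034, H₀ = 1.6744 rad.
Bracket: H₀ sin φ sin δ + cos φ cos δ sin H₀ = 1.6744×-0.89803×-0.05059 + 0.43994×0.99872×0.99464 = 0.076070 + 0.437022 = 0.513092.
Q̄ = (S₀/π) × [bracket] = (2705/π) × 0.513092 = 441.8 W/m².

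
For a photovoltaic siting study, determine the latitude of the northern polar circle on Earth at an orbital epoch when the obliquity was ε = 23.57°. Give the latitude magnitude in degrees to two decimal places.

The polar circle is the lowest latitude that experiences at least one full rotation of continuous daylight at the northern-summer solstice; it lies at |φ| = 90° − ε = 90° − 23.57° = 66.43°.

66.43°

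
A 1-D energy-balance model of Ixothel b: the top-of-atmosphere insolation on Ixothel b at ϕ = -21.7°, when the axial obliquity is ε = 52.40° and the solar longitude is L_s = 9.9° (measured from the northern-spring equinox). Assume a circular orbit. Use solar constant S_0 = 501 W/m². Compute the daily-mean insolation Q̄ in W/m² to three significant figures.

Q̄ ≈ 134 W/m²

Solar declination: sin δ = sin ε · sin L_s = sin 52.40° × sin 9.9° = 0.13622, so δ = +7.829°.
cos h₀ = −tan(-21.7°) tan(+7.829°) = 0.0547, h₀ = 1.5161 rad.
Bracket: h₀ sin ϕ sin δ + cos ϕ cos δ sin h₀ = 1.5161×-0.36975×0.13622 + 0.92913×0.99068×0.99850 = -0.076362 + 0.919090 = 0.842728.
Q̄ = (S_0/π) × [bracket] = (501/π) × 0.842728 = 134.4 W/m².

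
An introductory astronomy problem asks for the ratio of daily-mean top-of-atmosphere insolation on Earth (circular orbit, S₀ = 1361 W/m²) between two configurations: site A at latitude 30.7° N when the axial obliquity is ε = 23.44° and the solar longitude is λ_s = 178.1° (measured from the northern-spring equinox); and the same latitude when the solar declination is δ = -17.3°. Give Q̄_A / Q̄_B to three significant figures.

Q̄_A / Q̄_B ≈ 1.46

— Configuration A (φ=+30.7°):
Solar declination: sin δ = sin ε · sin λ_s = sin 23.44° × sin 178.1° = 0.01319, so δ = +0.756°.
cos H₀ = −tan(+30.7°) tan(+0.756°) = -0.0078, H₀ = 1.5786 rad.
Bracket: H₀ sin φ sin δ + cos φ cos δ sin H₀ = 1.5786×0.51054×0.01319 + 0.85985×0.99991×0.99997 = 0.010630 + 0.859747 = 0.870377.
Q̄ = (S₀/π) × [bracket] = (1361/π) × 0.870377 = 377.06 W/m².
— Configuration B (φ=+30.7°):
cos H₀ = −tan(+30.7°) tan(-17.300°) = 0.1849, H₀ = 1.3848 rad.
Bracket: H₀ sin φ sin δ + cos φ cos δ sin H₀ = 1.3848×0.51054×-0.29737 + 0.85985×0.95476×0.98275 = -0.210239 + 0.806789 = 0.596550.
Q̄ = (S₀/π) × [bracket] = (1361/π) × 0.596550 = 258.44 W/m².
Ratio Q̄_A / Q̄_B = 377.06 / 258.44 = 1.459.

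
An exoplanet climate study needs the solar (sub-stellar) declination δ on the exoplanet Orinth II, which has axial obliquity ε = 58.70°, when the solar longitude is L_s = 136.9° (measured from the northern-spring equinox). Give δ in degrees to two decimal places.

sin δ = sin ε · sin L_s = sin 58.70° × sin 136.9° = 0.583829.
δ = arcsin(0.583829) = +35.72°.

δ = +35.72°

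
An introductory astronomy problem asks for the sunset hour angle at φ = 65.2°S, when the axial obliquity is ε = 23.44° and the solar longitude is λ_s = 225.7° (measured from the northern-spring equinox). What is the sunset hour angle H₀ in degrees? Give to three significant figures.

H₀ = 130°

Solar declination: sin δ = sin ε · sin λ_s = sin 23.44° × sin 225.7° = -0.28469, so δ = -16.541°.
cos H₀ = −tan φ · tan δ = −tan(-65.2°) × tan(-16.541°) = -0.6427, so H₀ = 2.2689 rad = 130.00°.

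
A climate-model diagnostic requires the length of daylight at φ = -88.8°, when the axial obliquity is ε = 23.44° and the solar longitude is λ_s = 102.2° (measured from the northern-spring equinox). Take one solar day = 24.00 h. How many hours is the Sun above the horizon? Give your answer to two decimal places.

Solar declination: sin δ = sin ε · sin λ_s = sin 23.44° × sin 102.2° = 0.38880, so δ = +22.880°.
cos H₀ = −tan φ · tan δ = 20.1465 ≥ 1, so the Sun never rises (polar night) and H₀ = 0.
Daylight = 2H₀/(2π) × 24.00 h = (0.0000/π) × 24.00 = 0.00 h.

0.00 h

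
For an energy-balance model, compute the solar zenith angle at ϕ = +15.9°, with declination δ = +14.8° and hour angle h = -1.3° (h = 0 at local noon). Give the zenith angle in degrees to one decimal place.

cos θ_z = sin ϕ sin δ + cos ϕ cos δ cos h = 0.069982 + 0.929595 = 0.999577.
θ_z = arccos(0.999577) = 1.7°.

θ_z = 1.7°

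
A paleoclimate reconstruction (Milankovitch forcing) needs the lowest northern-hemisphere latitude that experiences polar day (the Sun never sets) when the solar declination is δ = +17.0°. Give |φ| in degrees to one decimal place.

Polar day requires cos H₀ = −tan φ tan δ ≤ −1, i.e. tan φ tan δ ≥ 1.
The boundary is |tan φ| · |tan δ| = 1, so |φ| = 90° − |δ| = 90° − 17.0° = 73.0° in the northern hemisphere.

|φ| = 73.0°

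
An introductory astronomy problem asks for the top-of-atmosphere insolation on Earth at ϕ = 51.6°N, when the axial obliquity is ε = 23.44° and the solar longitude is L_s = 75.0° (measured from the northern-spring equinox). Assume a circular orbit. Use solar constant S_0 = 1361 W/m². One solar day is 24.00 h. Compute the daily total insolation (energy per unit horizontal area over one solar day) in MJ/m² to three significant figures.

42.2 MJ/m²

Solar declination: sin δ = sin ε · sin L_s = sin 23.44° × sin 75.0° = 0.38423, so δ = +22.596°.
cos h₀ = −tan(+51.6°) tan(+22.596°) = -0.5251, h₀ = 2.1236 rad.
Bracket: h₀ sin ϕ sin δ + cos ϕ cos δ sin h₀ = 2.1236×0.78369×0.38423 + 0.62115×0.92324×0.85105 = 0.639453 + 0.488052 = 1.127505.
Q̄ = (S_0/π) × [bracket] = (1361/π) × 1.127505 = 488.46 W/m².
Daily total = Q̄ × 24.00 h × 3600 s/h = 488.46 × 24.00 × 3600 / 10⁶ = 42.20 MJ/m².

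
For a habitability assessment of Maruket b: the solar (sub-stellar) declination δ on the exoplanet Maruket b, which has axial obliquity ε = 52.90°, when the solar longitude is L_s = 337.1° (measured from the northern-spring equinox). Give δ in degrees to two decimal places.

sin δ = sin ε · sin L_s = sin 52.90° × sin 337.1° = -0.310359.
δ = arcsin(-0.310359) = -18.08°.

δ = -18.08°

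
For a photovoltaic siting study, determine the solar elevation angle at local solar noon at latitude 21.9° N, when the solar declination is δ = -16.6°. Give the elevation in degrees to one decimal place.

At local noon the hour angle is zero, so the zenith angle equals |ϕ − δ| = |+21.9° − (-16.600°)| = 38.500°.
Elevation = 90° − 38.500° = 51.5°.

51.5°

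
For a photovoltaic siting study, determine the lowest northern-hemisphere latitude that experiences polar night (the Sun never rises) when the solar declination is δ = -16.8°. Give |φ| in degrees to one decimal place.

|φ| = 73.2°

Polar night requires cos H₀ = −tan φ tan δ ≥ 1, i.e. tan φ tan δ ≤ −1.
The boundary is |tan φ| · |tan δ| = 1, so |φ| = 90° − |δ| = 90° − 16.8° = 73.2° in the northern hemisphere.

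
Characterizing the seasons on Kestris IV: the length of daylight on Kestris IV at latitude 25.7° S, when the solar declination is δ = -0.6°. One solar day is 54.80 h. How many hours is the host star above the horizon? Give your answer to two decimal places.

27.49 h

cos H₀ = −tan φ · tan δ = −tan(-25.7°) × tan(-0.600°) = -0.0050, so H₀ = 1.5758 rad = 90.29°.
Daylight = 2H₀/(2π) × 54.80 h = (1.5758/π) × 54.80 = 27.49 h.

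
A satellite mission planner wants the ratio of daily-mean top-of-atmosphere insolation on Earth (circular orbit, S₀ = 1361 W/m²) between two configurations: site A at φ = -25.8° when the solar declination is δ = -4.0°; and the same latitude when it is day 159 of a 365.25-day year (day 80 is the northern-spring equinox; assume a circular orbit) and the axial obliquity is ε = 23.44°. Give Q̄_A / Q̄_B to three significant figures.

— Configuration A (φ=-25.8°):
cos H₀ = −tan(-25.8°) tan(-4.000°) = -0.0338, H₀ = 1.6046 rad.
Bracket: H₀ sin φ sin δ + cos φ cos δ sin H₀ = 1.6046×-0.43523×-0.06976 + 0.90032×0.99756×0.99943 = 0.048718 + 0.897611 = 0.946329.
Q̄ = (S₀/π) × [bracket] = (1361/π) × 0.946329 = 409.97 W/m².
— Configuration B (φ=-25.8°):
Solar longitude: λ_s = 360° × (159 − 80)/365.25 = 77.864°.
sin δ = sin 23.44° × sin 77.864° = 0.38890, so δ = +22.886°.
cos H₀ = −tan(-25.8°) tan(+22.886°) = 0.2041, H₀ = 1.3653 rad.
Bracket: H₀ sin φ sin δ + cos φ cos δ sin H₀ = 1.3653×-0.43523×0.38890 + 0.90032×0.92128×0.97896 = -0.231092 + 0.811995 = 0.580903.
Q̄ = (S₀/π) × [bracket] = (1361/π) × 0.580903 = 251.66 W/m².
Ratio Q̄_A / Q̄_B = 409.97 / 251.66 = 1.629.

Q̄_A / Q̄_B ≈ 1.63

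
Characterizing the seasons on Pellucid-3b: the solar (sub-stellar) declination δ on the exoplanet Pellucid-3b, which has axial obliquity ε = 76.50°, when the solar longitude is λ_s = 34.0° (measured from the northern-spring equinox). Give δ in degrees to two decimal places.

δ = +32.94°

sin δ = sin ε · sin λ_s = sin 76.50° × sin 34.0° = 0.543742.
δ = arcsin(0.543742) = +32.94°.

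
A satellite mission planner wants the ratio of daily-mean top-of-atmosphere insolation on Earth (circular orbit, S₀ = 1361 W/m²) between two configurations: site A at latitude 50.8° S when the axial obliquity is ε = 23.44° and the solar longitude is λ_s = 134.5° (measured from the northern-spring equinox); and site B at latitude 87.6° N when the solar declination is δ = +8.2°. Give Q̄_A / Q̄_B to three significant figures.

Q̄_A / Q̄_B ≈ 0.672

— Configuration A (φ=-50.8°):
Solar declination: sin δ = sin ε · sin λ_s = sin 23.44° × sin 134.5° = 0.28372, so δ = +16.483°.
cos H₀ = −tan(-50.8°) tan(+16.483°) = 0.3628, H₀ = 1.1995 rad.
Bracket: H₀ sin φ sin δ + cos φ cos δ sin H₀ = 1.1995×-0.77494×0.28372 + 0.63203×0.95891×0.93187 = -0.263729 + 0.564769 = 0.301040.
Q̄ = (S₀/π) × [bracket] = (1361/π) × 0.301040 = 130.42 W/m².
— Configuration B (φ=+87.6°):
cos H₀ = −tan(+87.6°) tan(+8.200°) = -3.4382 ≤ −1 ⇒ polar day, H₀ = π.
Bracket: H₀ sin φ sin δ + cos φ cos δ sin H₀ = 3.1416×0.99912×0.14263 + 0.04188×0.98978×0.00000 = 0.447692 + 0.000000 = 0.447692.
Q̄ = (S₀/π) × [bracket] = (1361/π) × 0.447692 = 193.95 W/m².
Ratio Q̄_A / Q̄_B = 130.42 / 193.95 = 0.6724.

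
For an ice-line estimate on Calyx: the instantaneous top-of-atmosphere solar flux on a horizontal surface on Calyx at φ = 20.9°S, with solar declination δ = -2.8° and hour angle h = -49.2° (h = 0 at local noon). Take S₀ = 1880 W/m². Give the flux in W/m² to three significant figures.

cos θ_z = sin φ sin δ + cos φ cos δ cos h = 0.017427 + 0.609700 = 0.627127.
Flux = S₀ · cos θ_z = 1880 × 0.627127 = 1179 W/m².

1.18e+03 W/m²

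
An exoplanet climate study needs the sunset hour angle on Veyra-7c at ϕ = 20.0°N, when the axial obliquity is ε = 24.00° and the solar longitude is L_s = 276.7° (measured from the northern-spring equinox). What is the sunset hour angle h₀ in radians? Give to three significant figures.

h₀ = 1.41 rad

Solar declination: sin δ = sin ε · sin L_s = sin 24.00° × sin 276.7° = -0.40396, so δ = -23.826°.
cos h₀ = −tan ϕ · tan δ = −tan(+20.0°) × tan(-23.826°) = 0.1607, so h₀ = 1.4094 rad = 80.75°.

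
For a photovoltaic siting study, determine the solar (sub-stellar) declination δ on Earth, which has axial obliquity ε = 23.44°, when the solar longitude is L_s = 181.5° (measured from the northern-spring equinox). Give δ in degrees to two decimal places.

δ = -0.60°

sin δ = sin ε · sin L_s = sin 23.44° × sin 181.5° = -0.010413.
δ = arcsin(-0.010413) = -0.60°.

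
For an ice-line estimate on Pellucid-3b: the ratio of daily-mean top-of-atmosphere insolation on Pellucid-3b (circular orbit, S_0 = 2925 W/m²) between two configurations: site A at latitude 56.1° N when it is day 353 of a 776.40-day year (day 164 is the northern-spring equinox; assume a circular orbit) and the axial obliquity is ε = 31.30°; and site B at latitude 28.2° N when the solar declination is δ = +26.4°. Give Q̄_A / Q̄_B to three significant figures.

Q̄_A / Q̄_B ≈ 1.19

— Configuration A (ϕ=+56.1°):
Solar longitude: L_s = 360° × (353 − 164)/776.40 = 87.635°.
sin δ = sin 31.30° × sin 87.635° = 0.51908, so δ = +31.270°.
cos h₀ = −tan(+56.1°) tan(+31.270°) = -0.9038, h₀ = 2.6993 rad.
Bracket: h₀ sin ϕ sin δ + cos ϕ cos δ sin h₀ = 2.6993×0.83001×0.51908 + 0.55775×0.85473×0.42804 = 1.162971 + 0.204058 = 1.367029.
Q̄ = (S_0/π) × [bracket] = (2925/π) × 1.367029 = 1272.8 W/m².
— Configuration B (ϕ=+28.2°):
cos h₀ = −tan(+28.2°) tan(+26.400°) = -0.2662, h₀ = 1.8402 rad.
Bracket: h₀ sin ϕ sin δ + cos ϕ cos δ sin h₀ = 1.8402×0.47255×0.44464 + 0.88130×0.89571×0.96393 = 0.386653 + 0.760916 = 1.147569.
Q̄ = (S_0/π) × [bracket] = (2925/π) × 1.147569 = 1068.5 W/m².
Ratio Q̄_A / Q̄_B = 1272.8 / 1068.5 = 1.191.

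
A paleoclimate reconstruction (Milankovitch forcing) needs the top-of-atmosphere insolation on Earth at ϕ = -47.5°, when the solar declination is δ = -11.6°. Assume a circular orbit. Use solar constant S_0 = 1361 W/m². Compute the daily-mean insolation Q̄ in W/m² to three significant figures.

Q̄ ≈ 395 W/m²

cos h₀ = −tan(-47.5°) tan(-11.600°) = -0.2240, h₀ = 1.7967 rad.
Bracket: h₀ sin ϕ sin δ + cos ϕ cos δ sin h₀ = 1.7967×-0.73728×-0.20108 + 0.67559×0.97958×0.97459 = 0.266365 + 0.644978 = 0.911343.
Q̄ = (S_0/π) × [bracket] = (1361/π) × 0.911343 = 394.8 W/m².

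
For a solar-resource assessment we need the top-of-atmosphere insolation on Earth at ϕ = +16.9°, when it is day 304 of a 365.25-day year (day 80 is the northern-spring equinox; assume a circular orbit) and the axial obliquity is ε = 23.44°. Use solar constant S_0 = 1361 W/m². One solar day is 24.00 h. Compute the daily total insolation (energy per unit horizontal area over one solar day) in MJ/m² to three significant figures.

30.3 MJ/m²

Solar longitude: L_s = 360° × (304 − 80)/365.25 = 220.780°.
sin δ = sin 23.44° × sin 220.780° = -0.25982, so δ = -15.059°.
cos h₀ = −tan(+16.9°) tan(-15.059°) = 0.0817, h₀ = 1.4890 rad.
Bracket: h₀ sin ϕ sin δ + cos ϕ cos δ sin h₀ = 1.4890×0.29070×-0.25982 + 0.95681×0.96566×0.99665 = -0.112464 + 0.920858 = 0.808394.
Q̄ = (S_0/π) × [bracket] = (1361/π) × 0.808394 = 350.21 W/m².
Daily total = Q̄ × 24.00 h × 3600 s/h = 350.21 × 24.00 × 3600 / 10⁶ = 30.26 MJ/m².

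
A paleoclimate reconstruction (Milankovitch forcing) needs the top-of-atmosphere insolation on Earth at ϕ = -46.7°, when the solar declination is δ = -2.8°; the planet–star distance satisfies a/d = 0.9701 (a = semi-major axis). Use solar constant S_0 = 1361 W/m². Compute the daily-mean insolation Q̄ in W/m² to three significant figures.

Q̄ ≈ 302 W/m²

cos h₀ = −tan(-46.7°) tan(-2.800°) = -0.0519, h₀ = 1.6227 rad.
Bracket: h₀ sin ϕ sin δ + cos ϕ cos δ sin h₀ = 1.6227×-0.72777×-0.04885 + 0.68582×0.99881×0.99865 = 0.057690 + 0.684079 = 0.741769.
Inverse-square distance factor (a/d)² = 0.9701² = 0.941094.
Q̄ = (S_0/π) × 0.941094 × [bracket] = (1361/π) × 0.941094 × 0.741769 = 302.4 W/m².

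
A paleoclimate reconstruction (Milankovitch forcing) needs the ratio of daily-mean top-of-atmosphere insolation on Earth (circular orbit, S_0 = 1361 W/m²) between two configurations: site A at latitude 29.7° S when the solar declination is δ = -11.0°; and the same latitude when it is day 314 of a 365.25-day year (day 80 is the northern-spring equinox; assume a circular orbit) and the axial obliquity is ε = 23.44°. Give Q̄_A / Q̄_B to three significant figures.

Q̄_A / Q̄_B ≈ 0.932

— Configuration A (ϕ=-29.7°):
cos h₀ = −tan(-29.7°) tan(-11.000°) = -0.1109, h₀ = 1.6819 rad.
Bracket: h₀ sin ϕ sin δ + cos ϕ cos δ sin h₀ = 1.6819×-0.49546×-0.19081 + 0.86863×0.98163×0.99383 = 0.159005 + 0.847412 = 1.006417.
Q̄ = (S_0/π) × [bracket] = (1361/π) × 1.006417 = 436.00 W/m².
— Configuration B (ϕ=-29.7°):
Solar longitude: L_s = 360° × (314 − 80)/365.25 = 230.637°.
sin δ = sin 23.44° × sin 230.637° = -0.30755, so δ = -17.911°.
cos h₀ = −tan(-29.7°) tan(-17.911°) = -0.1844, h₀ = 1.7562 rad.
Bracket: h₀ sin ϕ sin δ + cos ϕ cos δ sin h₀ = 1.7562×-0.49546×-0.30755 + 0.86863×0.95153×0.98286 = 0.267608 + 0.812361 = 1.079969.
Q̄ = (S_0/π) × [bracket] = (1361/π) × 1.079969 = 467.86 W/m².
Ratio Q̄_A / Q̄_B = 436.00 / 467.86 = 0.9319.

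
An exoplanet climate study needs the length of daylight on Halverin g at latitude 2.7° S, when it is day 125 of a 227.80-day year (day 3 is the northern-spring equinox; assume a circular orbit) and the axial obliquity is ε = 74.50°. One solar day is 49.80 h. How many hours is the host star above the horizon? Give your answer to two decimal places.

25.06 h

Solar longitude: L_s = 360° × (125 − 3)/227.80 = 192.801°.
sin δ = sin 74.50° × sin 192.801° = -0.21350, so δ = -12.328°.
cos h₀ = −tan ϕ · tan δ = −tan(-2.7°) × tan(-12.328°) = -0.0103, so h₀ = 1.5811 rad = 90.59°.
Daylight = 2h₀/(2π) × 49.80 h = (1.5811/π) × 49.80 = 25.06 h.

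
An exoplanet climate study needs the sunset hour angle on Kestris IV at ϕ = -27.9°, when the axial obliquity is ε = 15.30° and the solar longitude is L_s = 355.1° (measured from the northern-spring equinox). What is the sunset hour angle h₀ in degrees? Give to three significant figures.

h₀ = 90.7°

Solar declination: sin δ = sin ε · sin L_s = sin 15.30° × sin 355.1° = -0.02254, so δ = -1.292°.
cos h₀ = −tan ϕ · tan δ = −tan(-27.9°) × tan(-1.292°) = -0.0119, so h₀ = 1.5827 rad = 90.68°.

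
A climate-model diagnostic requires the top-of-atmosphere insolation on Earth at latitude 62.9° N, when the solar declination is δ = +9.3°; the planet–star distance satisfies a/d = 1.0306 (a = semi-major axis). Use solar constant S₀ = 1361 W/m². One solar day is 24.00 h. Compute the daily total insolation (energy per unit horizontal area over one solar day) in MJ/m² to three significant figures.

27.8 MJ/m²

cos H₀ = −tan(+62.9°) tan(+9.300°) = -0.3200, H₀ = 1.8965 rad.
Bracket: H₀ sin φ sin δ + cos φ cos δ sin H₀ = 1.8965×0.89021×0.16160 + 0.45554×0.98686×0.94741 = 0.272827 + 0.425912 = 0.698739.
Inverse-square distance factor (a/d)² = 1.0306² = 1.062136.
Q̄ = (S₀/π) × 1.062136 × [bracket] = (1361/π) × 1.062136 × 0.698739 = 321.52 W/m².
Daily total = Q̄ × 24.00 h × 3600 s/h = 321.52 × 24.00 × 3600 / 10⁶ = 27.78 MJ/m².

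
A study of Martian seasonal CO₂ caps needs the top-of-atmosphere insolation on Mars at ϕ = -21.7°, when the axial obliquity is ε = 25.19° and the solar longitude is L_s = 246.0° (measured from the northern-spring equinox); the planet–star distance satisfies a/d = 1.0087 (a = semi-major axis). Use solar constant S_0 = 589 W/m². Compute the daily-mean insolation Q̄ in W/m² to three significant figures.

Solar declination: sin δ = sin ε · sin L_s = sin 25.19° × sin 246.0° = -0.38882, so δ = -22.881°.
cos h₀ = −tan(-21.7°) tan(-22.881°) = -0.1679, h₀ = 1.7395 rad.
Bracket: h₀ sin ϕ sin δ + cos ϕ cos δ sin h₀ = 1.7395×-0.36975×-0.38882 + 0.92913×0.92131×0.98580 = 0.250081 + 0.843861 = 1.093942.
Inverse-square distance factor (a/d)² = 1.0087² = 1.017476.
Q̄ = (S_0/π) × 1.017476 × [bracket] = (589/π) × 1.017476 × 1.093942 = 208.7 W/m².

Q̄ ≈ 209 W/m²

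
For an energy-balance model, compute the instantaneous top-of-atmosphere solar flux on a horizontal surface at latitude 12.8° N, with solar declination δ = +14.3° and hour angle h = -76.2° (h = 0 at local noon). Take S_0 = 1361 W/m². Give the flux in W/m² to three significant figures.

381 W/m²

cos θ_z = sin ϕ sin δ + cos ϕ cos δ cos h = 0.054722 + 0.225399 = 0.280121.
Flux = S_0 · cos θ_z = 1361 × 0.280121 = 381.2 W/m².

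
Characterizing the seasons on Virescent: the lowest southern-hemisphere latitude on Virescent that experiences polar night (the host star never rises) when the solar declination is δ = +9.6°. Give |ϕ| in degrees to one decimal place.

|ϕ| = 80.4°

Polar night requires cos h₀ = −tan ϕ tan δ ≥ 1, i.e. tan ϕ tan δ ≤ −1.
The boundary is |tan ϕ| · |tan δ| = 1, so |ϕ| = 90° − |δ| = 90° − 9.6° = 80.4° in the southern hemisphere.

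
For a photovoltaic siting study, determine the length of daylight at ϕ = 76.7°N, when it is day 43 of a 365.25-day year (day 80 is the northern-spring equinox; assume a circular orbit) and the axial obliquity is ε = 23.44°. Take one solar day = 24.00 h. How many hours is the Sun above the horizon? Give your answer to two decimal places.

Solar longitude: L_s = 360° × (43 − 80)/365.25 = -36.468°, i.e. -36.468° + 360° = 323.532°.
sin δ = sin 23.44° × sin 323.532° = -0.23644, so δ = -13.676°.
cos h₀ = −tan ϕ · tan δ = 1.0294 ≥ 1, so the Sun never rises (polar night) and h₀ = 0.
Daylight = 2h₀/(2π) × 24.00 h = (0.0000/π) × 24.00 = 0.00 h.

0.00 h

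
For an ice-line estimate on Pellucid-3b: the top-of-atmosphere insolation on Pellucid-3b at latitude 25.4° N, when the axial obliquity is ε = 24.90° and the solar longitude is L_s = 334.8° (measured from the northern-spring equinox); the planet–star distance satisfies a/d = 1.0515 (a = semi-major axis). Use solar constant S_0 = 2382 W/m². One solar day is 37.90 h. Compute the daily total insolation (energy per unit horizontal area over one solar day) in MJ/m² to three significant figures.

88.2 MJ/m²

Solar declination: sin δ = sin ε · sin L_s = sin 24.90° × sin 334.8° = -0.17927, so δ = -10.327°.
cos h₀ = −tan(+25.4°) tan(-10.327°) = 0.0865, h₀ = 1.4842 rad.
Bracket: h₀ sin ϕ sin δ + cos ϕ cos δ sin h₀ = 1.4842×0.42894×-0.17927 + 0.90334×0.98380×0.99625 = -0.114129 + 0.885373 = 0.771244.
Inverse-square distance factor (a/d)² = 1.0515² = 1.105652.
Q̄ = (S_0/π) × 1.105652 × [bracket] = (2382/π) × 1.105652 × 0.771244 = 646.55 W/m².
Daily total = Q̄ × 37.90 h × 3600 s/h = 646.55 × 37.90 × 3600 / 10⁶ = 88.22 MJ/m².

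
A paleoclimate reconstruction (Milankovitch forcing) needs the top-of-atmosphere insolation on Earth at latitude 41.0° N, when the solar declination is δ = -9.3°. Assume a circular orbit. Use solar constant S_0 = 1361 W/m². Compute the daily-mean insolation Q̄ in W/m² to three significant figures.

cos h₀ = −tan(+41.0°) tan(-9.300°) = 0.1424, h₀ = 1.4280 rad.
Bracket: h₀ sin ϕ sin δ + cos ϕ cos δ sin h₀ = 1.4280×0.65606×-0.16160 + 0.75471×0.98686×0.98982 = -0.151396 + 0.737211 = 0.585815.
Q̄ = (S_0/π) × [bracket] = (1361/π) × 0.585815 = 253.8 W/m².

Q̄ ≈ 254 W/m²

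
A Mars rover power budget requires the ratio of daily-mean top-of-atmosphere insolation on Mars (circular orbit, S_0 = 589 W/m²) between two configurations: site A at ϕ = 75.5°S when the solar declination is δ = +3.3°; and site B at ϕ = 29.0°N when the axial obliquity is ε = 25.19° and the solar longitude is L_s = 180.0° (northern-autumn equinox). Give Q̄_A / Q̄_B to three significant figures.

Q̄_A / Q̄_B ≈ 0.193

— Configuration A (ϕ=-75.5°):
cos h₀ = −tan(-75.5°) tan(+3.300°) = 0.2230, h₀ = 1.3460 rad.
Bracket: h₀ sin ϕ sin δ + cos ϕ cos δ sin h₀ = 1.3460×-0.96815×0.05756 + 0.25038×0.99834×0.97483 = -0.075008 + 0.243673 = 0.168665.
Q̄ = (S_0/π) × [bracket] = (589/π) × 0.168665 = 31.622 W/m².
— Configuration B (ϕ=+29.0°):
Solar declination: sin δ = sin ε · sin L_s = sin 25.19° × sin 180.0° = 0.00000, so δ = +0.000°.
cos h₀ = −tan(+29.0°) tan(+0.000°) = -0.0000, h₀ = 1.5708 rad.
Bracket: h₀ sin ϕ sin δ + cos ϕ cos δ sin h₀ = 1.5708×0.48481×0.00000 + 0.87462×1.00000×1.00000 = 0.000000 + 0.874620 = 0.874620.
Q̄ = (S_0/π) × [bracket] = (589/π) × 0.874620 = 163.98 W/m².
Ratio Q̄_A / Q̄_B = 31.622 / 163.98 = 0.1928.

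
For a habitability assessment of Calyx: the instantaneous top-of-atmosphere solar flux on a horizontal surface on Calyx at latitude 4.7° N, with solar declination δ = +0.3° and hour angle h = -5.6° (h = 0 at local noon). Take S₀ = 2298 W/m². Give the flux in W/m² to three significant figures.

2.28e+03 W/m²

cos θ_z = sin φ sin δ + cos φ cos δ cos h = 0.000429 + 0.991867 = 0.992296.
Flux = S₀ · cos θ_z = 2298 × 0.992296 = 2280 W/m².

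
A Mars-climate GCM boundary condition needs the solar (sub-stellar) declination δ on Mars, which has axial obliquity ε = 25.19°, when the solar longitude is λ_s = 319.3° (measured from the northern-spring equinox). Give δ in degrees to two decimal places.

sin δ = sin ε · sin λ_s = sin 25.19° × sin 319.3° = -0.277547.
δ = arcsin(-0.277547) = -16.11°.

δ = -16.11°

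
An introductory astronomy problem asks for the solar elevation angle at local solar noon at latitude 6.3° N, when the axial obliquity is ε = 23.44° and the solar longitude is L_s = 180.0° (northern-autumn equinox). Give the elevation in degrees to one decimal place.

83.7°

Solar declination: sin δ = sin ε · sin L_s = sin 23.44° × sin 180.0° = 0.00000, so δ = +0.000°.
At local noon the hour angle is zero, so the zenith angle equals |ϕ − δ| = |+6.3° − (+0.000°)| = 6.300°.
Elevation = 90° − 6.300° = 83.7°.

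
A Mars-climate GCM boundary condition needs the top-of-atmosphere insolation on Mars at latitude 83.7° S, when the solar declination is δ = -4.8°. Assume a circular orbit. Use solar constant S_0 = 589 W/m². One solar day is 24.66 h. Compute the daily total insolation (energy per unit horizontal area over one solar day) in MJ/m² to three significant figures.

4.55 MJ/m²

cos h₀ = −tan(-83.7°) tan(-4.800°) = -0.7606, h₀ = 2.4351 rad.
Bracket: h₀ sin ϕ sin δ + cos ϕ cos δ sin h₀ = 2.4351×-0.99396×-0.08368 + 0.10973×0.99649×0.64921 = 0.202538 + 0.070988 = 0.273526.
Q̄ = (S_0/π) × [bracket] = (589/π) × 0.273526 = 51.282 W/m².
Daily total = Q̄ × 24.66 h × 3600 s/h = 51.282 × 24.66 × 3600 / 10⁶ = 4.553 MJ/m².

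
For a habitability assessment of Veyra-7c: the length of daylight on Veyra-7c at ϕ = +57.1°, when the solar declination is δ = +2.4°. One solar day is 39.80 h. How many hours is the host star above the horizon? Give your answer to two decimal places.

20.72 h

cos h₀ = −tan ϕ · tan δ = −tan(+57.1°) × tan(+2.400°) = -0.0648, so h₀ = 1.6356 rad = 93.71°.
Daylight = 2h₀/(2π) × 39.80 h = (1.6356/π) × 39.80 = 20.72 h.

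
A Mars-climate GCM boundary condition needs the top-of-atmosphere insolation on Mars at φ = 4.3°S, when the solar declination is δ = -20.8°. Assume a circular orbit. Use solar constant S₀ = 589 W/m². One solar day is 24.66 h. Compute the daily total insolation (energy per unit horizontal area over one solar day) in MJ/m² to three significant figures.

cos H₀ = −tan(-4.3°) tan(-20.800°) = -0.0286, H₀ = 1.5994 rad.
Bracket: H₀ sin φ sin δ + cos φ cos δ sin H₀ = 1.5994×-0.07498×-0.35511 + 0.99719×0.93483×0.99959 = 0.042586 + 0.931821 = 0.974407.
Q̄ = (S₀/π) × [bracket] = (589/π) × 0.974407 = 182.69 W/m².
Daily total = Q̄ × 24.66 h × 3600 s/h = 182.69 × 24.66 × 3600 / 10⁶ = 16.22 MJ/m².

16.2 MJ/m²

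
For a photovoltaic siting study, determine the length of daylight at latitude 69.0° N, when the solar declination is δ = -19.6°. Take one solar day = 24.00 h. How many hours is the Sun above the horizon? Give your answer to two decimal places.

cos h₀ = −tan ϕ · tan δ = −tan(+69.0°) × tan(-19.600°) = 0.9276, so h₀ = 0.3828 rad = 21.93°.
Daylight = 2h₀/(2π) × 24.00 h = (0.3828/π) × 24.00 = 2.92 h.

2.92 h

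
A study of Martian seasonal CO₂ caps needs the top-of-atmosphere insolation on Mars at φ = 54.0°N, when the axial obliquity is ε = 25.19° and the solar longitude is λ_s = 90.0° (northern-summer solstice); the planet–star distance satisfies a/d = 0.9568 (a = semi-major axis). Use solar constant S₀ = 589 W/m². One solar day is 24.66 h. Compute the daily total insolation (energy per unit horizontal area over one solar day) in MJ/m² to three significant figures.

18.1 MJ/m²

Solar declination: sin δ = sin ε · sin λ_s = sin 25.19° × sin 90.0° = 0.42562, so δ = +25.190°.
cos H₀ = −tan(+54.0°) tan(+25.190°) = -0.6474, H₀ = 2.2749 rad.
Bracket: H₀ sin φ sin δ + cos φ cos δ sin H₀ = 2.2749×0.80902×0.42562 + 0.58779×0.90490×0.76217 = 0.783328 + 0.405391 = 1.188719.
Inverse-square distance factor (a/d)² = 0.9568² = 0.915466.
Q̄ = (S₀/π) × 0.915466 × [bracket] = (589/π) × 0.915466 × 1.188719 = 204.03 W/m².
Daily total = Q̄ × 24.66 h × 3600 s/h = 204.03 × 24.66 × 3600 / 10⁶ = 18.11 MJ/m².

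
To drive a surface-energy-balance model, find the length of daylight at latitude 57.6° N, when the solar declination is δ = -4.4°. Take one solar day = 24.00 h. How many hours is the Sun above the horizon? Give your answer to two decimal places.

cos H₀ = −tan φ · tan δ = −tan(+57.6°) × tan(-4.400°) = 0.1212, so H₀ = 1.4493 rad = 83.04°.
Daylight = 2H₀/(2π) × 24.00 h = (1.4493/π) × 24.00 = 11.07 h.

11.07 h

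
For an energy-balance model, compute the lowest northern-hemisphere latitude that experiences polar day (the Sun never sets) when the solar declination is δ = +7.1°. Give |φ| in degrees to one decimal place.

Polar day requires cos H₀ = −tan φ tan δ ≤ −1, i.e. tan φ tan δ ≥ 1.
The boundary is |tan φ| · |tan δ| = 1, so |φ| = 90° − |δ| = 90° − 7.1° = 82.9° in the northern hemisphere.

|φ| = 82.9°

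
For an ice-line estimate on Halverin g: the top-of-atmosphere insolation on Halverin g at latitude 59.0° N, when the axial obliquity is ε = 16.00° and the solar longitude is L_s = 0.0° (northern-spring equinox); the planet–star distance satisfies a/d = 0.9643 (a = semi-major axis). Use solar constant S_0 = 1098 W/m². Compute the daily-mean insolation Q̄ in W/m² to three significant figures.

Q̄ ≈ 167 W/m²

Solar declination: sin δ = sin ε · sin L_s = sin 16.00° × sin 0.0° = 0.00000, so δ = +0.000°.
cos h₀ = −tan(+59.0°) tan(+0.000°) = -0.0000, h₀ = 1.5708 rad.
Bracket: h₀ sin ϕ sin δ + cos ϕ cos δ sin h₀ = 1.5708×0.85717×0.00000 + 0.51504×1.00000×1.00000 = 0.000000 + 0.515040 = 0.515040.
Inverse-square distance factor (a/d)² = 0.9643² = 0.929874.
Q̄ = (S_0/π) × 0.929874 × [bracket] = (1098/π) × 0.929874 × 0.515040 = 167.4 W/m².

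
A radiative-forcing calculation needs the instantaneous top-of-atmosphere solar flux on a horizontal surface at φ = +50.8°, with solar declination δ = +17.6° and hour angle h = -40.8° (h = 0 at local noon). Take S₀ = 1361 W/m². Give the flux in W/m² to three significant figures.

cos θ_z = sin φ sin δ + cos φ cos δ cos h = 0.234320 + 0.456047 = 0.690367.
Flux = S₀ · cos θ_z = 1361 × 0.690367 = 939.6 W/m².

940 W/m²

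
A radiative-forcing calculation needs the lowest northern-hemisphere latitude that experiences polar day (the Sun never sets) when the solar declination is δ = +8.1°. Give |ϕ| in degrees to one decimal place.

Polar day requires cos h₀ = −tan ϕ tan δ ≤ −1, i.e. tan ϕ tan δ ≥ 1.
The boundary is |tan ϕ| · |tan δ| = 1, so |ϕ| = 90° − |δ| = 90° − 8.1° = 81.9° in the northern hemisphere.

|ϕ| = 81.9°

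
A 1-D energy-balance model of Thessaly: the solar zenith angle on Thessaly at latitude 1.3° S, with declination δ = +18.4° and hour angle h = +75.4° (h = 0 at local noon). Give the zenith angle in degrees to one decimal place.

θ_z = 76.6°

cos θ_z = sin φ sin δ + cos φ cos δ cos h = -0.007161 + 0.239121 = 0.231960.
θ_z = arccos(0.231960) = 76.6°.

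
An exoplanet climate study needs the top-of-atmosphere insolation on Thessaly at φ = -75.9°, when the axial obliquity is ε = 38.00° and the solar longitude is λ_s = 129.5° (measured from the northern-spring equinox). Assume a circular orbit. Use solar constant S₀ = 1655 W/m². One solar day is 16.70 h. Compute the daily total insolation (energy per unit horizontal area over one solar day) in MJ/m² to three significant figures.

0.00 MJ/m²

Solar declination: sin δ = sin ε · sin λ_s = sin 38.00° × sin 129.5° = 0.47506, so δ = +28.363°.
cos H₀ = −tan(-75.9°) tan(+28.363°) = 2.1493 ≥ 1 ⇒ polar night, H₀ = 0 and Q̄ = 0.
Daily total = Q̄ × 16.70 h × 3600 s/h = 0.00 MJ/m².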